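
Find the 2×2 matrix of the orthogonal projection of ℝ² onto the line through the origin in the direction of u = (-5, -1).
[[25/26, 5/26], [5/26, 1/26]]

The orthogonal projection onto the line spanned by a nonzero vector u = (a, b) has matrix P = (u uᵀ) / (uᵀ u) = (1/(a² + b²)) · [[a², ab], [ab, b²]].
Here u = (-5, -1), so a² + b² = 25 + 1 = 26.
P = (1/26) · [[25, 5], [5, 1]] = [[25/26, 5/26], [5/26, 1/26]].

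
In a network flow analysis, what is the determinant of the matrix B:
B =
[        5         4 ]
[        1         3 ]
det(B) = 11

For a 2×2 matrix [[a, b], [c, d]], det = a*d - b*c.
det(B) = (5)*(3) - (4)*(1) = 15 - 4 = 11.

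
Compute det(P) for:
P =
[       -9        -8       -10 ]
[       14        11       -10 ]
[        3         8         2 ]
det(P) = -1244

Expand along row 0 (cofactor expansion): det(P) = a*(e*i - f*h) - b*(d*i - f*g) + c*(d*h - e*g), where the 3×3 is [[a, b, c], [d, e, f], [g, h, i]].
Minor M_00 = (11)*(2) - (-10)*(8) = 22 + 80 = 102.
Minor M_01 = (14)*(2) - (-10)*(3) = 28 + 30 = 58.
Minor M_02 = (14)*(8) - (11)*(3) = 112 - 33 = 79.
det(P) = (-9)*(102) - (-8)*(58) + (-10)*(79) = -918 + 464 - 790 = -1244.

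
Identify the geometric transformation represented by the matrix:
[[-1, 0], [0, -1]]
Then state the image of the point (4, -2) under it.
rotation by 180° (or reflection through origin); image of (4, -2) is (-4, 2)

This matches the form [[cos θ, -sin θ], [sin θ, cos θ]] of a rotation matrix; reading off cos θ and sin θ gives the angle.
The matrix [[-1, 0], [0, -1]] represents: rotation by 180° (or reflection through origin).
Applying it to (4, -2): [-1·4 + 0·-2, 0·4 + -1·-2] = (-4, 2).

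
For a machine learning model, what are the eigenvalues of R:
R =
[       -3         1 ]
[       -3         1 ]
λ = -2, 0

Solve det(R - λI) = 0. For a 2×2 matrix the characteristic equation is λ² - (trace)λ + det = 0.
trace(R) = a + d = -3 + 1 = -2.
det(R) = a*d - b*c = (-3)*(1) - (1)*(-3) = -3 + 3 = 0.
Characteristic equation: λ² - (-2)λ + (0) = 0.
Discriminant = (-2)² - 4*(0) = 4 - 0 = 4.
λ = (-2 ± √4) / 2 = (-2 ± 2) / 2 = -2, 0.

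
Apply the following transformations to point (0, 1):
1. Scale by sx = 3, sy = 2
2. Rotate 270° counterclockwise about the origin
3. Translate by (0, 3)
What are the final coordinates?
(2, 3)

Step 1: Scale → (0, 2)
Step 2: Rotate 270° → (2, 0)
Step 3: Translate → (2, 3)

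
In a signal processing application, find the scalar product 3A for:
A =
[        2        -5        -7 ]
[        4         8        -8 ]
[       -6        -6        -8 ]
3A =
[        6       -15       -21 ]
[       12        24       -24 ]
[      -18       -18       -24 ]

Scalar multiplication is elementwise: (3A)[i][j] = 3 * A[i][j].
  (3A)[0][0] = 3 * (2) = 6
  (3A)[0][1] = 3 * (-5) = -15
  (3A)[0][2] = 3 * (-7) = -21
  (3A)[1][0] = 3 * (4) = 12
  (3A)[1][1] = 3 * (8) = 24
  (3A)[1][2] = 3 * (-8) = -24
  (3A)[2][0] = 3 * (-6) = -18
  (3A)[2][1] = 3 * (-6) = -18
  (3A)[2][2] = 3 * (-8) = -24
3A =
[        6       -15       -21 ]
[       12        24       -24 ]
[      -18       -18       -24 ]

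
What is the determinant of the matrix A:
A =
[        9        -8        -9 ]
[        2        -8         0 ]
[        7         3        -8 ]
det(A) = -110

Expand along row 0 (cofactor expansion): det(A) = a*(e*i - f*h) - b*(d*i - f*g) + c*(d*h - e*g), where the 3×3 is [[a, b, c], [d, e, f], [g, h, i]].
Minor M_00 = (-8)*(-8) - (0)*(3) = 64 - 0 = 64.
Minor M_01 = (2)*(-8) - (0)*(7) = -16 - 0 = -16.
Minor M_02 = (2)*(3) - (-8)*(7) = 6 + 56 = 62.
det(A) = (9)*(64) - (-8)*(-16) + (-9)*(62) = 576 - 128 - 558 = -110.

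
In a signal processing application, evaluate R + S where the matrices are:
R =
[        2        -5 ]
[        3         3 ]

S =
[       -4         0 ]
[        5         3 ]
R + S =
[       -2        -5 ]
[        8         6 ]

Matrix addition is elementwise: (R+S)[i][j] = R[i][j] + S[i][j].
  (R+S)[0][0] = (2) + (-4) = -2
  (R+S)[0][1] = (-5) + (0) = -5
  (R+S)[1][0] = (3) + (5) = 8
  (R+S)[1][1] = (3) + (3) = 6
R + S =
[       -2        -5 ]
[        8         6 ]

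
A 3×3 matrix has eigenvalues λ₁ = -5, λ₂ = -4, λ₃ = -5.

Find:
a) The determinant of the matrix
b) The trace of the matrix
det = -100, trace = -14

Two standard eigenvalue identities:
- det(A) equals the product of the eigenvalues (counted with multiplicity).
- trace(A) equals the sum of the eigenvalues.
det(A) = (-5)*(-4)*(-5) = -100.
trace(A) = -5 - 4 - 5 = -14.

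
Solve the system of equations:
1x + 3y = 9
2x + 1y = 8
x = 3, y = 2

Use elimination (row reduction):
Equation 1: 1x + 3y = 9.
Equation 2: 2x + 1y = 8.
Multiply Eq1 by 2 and Eq2 by 1: 2x + 6y = 18;  2x + 1y = 8.
Subtract: (-5)y = -10, so y = 2.
Back-substitute into Eq1: 1x + 3*(2) = 9, so x = 3.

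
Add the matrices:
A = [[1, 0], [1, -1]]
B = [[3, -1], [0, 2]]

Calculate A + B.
[[4, -1], [1, 1]]

Add corresponding elements:
(1)+(3)=4
(0)+(-1)=-1
(1)+(0)=1
(-1)+(2)=1
A + B = [[4, -1], [1, 1]]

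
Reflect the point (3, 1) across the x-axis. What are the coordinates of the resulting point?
(3, -1)

Reflection across x-axis: (3, 1) → (3, -1)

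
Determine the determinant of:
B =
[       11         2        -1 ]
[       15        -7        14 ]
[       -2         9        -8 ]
det(B) = -707

Expand along row 0 (cofactor expansion): det(B) = a*(e*i - f*h) - b*(d*i - f*g) + c*(d*h - e*g), where the 3×3 is [[a, b, c], [d, e, f], [g, h, i]].
Minor M_00 = (-7)*(-8) - (14)*(9) = 56 - 126 = -70.
Minor M_01 = (15)*(-8) - (14)*(-2) = -120 + 28 = -92.
Minor M_02 = (15)*(9) - (-7)*(-2) = 135 - 14 = 121.
det(B) = (11)*(-70) - (2)*(-92) + (-1)*(121) = -770 + 184 - 121 = -707.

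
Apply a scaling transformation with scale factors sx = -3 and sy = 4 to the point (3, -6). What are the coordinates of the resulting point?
(-9, -24)

Scaling matrix:
[[-3, 0], [0, 4]]
Result: (3 × -3, -6 × 4) = (-9, -24)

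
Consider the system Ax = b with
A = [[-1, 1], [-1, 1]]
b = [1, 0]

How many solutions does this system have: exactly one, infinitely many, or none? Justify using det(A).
No solution

det(A) = (-1)*(1) - (1)*(-1) = 0, so A is singular.
The column space of A is span(column 1) = span([-1, -1]).
b = [1, 0] is not a scalar multiple of column 1, so b ∉ column space and the system is inconsistent — no solution.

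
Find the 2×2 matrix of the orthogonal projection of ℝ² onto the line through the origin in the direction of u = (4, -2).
[[4/5, -2/5], [-2/5, 1/5]]

The orthogonal projection onto the line spanned by a nonzero vector u = (a, b) has matrix P = (u uᵀ) / (uᵀ u) = (1/(a² + b²)) · [[a², ab], [ab, b²]].
Here u = (4, -2), so a² + b² = 16 + 4 = 20.
P = (1/20) · [[16, -8], [-8, 4]] = [[4/5, -2/5], [-2/5, 1/5]].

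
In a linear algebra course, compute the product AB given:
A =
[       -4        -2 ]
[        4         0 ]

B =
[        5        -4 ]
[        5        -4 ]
AB =
[      -30        24 ]
[       20       -16 ]

Matrix multiplication: (AB)[i][j] = sum over k of A[i][k] * B[k][j].
  (AB)[0][0] = (-4)*(5) + (-2)*(5) = -30
  (AB)[0][1] = (-4)*(-4) + (-2)*(-4) = 24
  (AB)[1][0] = (4)*(5) + (0)*(5) = 20
  (AB)[1][1] = (4)*(-4) + (0)*(-4) = -16
AB =
[      -30        24 ]
[       20       -16 ]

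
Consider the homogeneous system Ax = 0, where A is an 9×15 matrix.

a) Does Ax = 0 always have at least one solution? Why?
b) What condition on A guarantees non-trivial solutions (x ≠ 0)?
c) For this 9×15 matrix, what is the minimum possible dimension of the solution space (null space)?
a) Yes, x = 0 is always a solution. b) When A has linearly dependent columns (rank < n). c) Minimum nullity = 6.

a) x = 0 satisfies A·0 = 0, so the zero vector is always a solution.
b) Non-trivial solutions exist iff the columns of A are linearly dependent, equivalently rank(A) < n (the number of columns).
c) By rank-nullity, rank(A) + nullity(A) = n = 15. Since A has only 9 rows, rank(A) ≤ 9, so nullity(A) ≥ 15 - 9 = 6.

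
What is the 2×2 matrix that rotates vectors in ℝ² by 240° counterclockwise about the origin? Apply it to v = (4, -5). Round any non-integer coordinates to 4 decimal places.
R = [[-1/2, √3/2], [-√3/2, -1/2]]; R·v = (-6.3301, -0.9641)

A counterclockwise rotation by angle θ in ℝ² has matrix R(θ) = [[cos θ, -sin θ], [sin θ, cos θ]].
For θ = 240°: cos θ = -1/2, sin θ = -√3/2.
R(240°) = [[-1/2, √3/2], [-√3/2, -1/2]].
R·v = [-1/2·4 + (√3/2)·-5, -√3/2·4 + -1/2·-5] = (-6.3301, -0.9641).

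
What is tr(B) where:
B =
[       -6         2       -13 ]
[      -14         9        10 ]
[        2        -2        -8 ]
tr(B) = -6 + 9 - 8 = -5

The trace of a square matrix is the sum of its diagonal entries.
Diagonal entries of B: B[0][0] = -6, B[1][1] = 9, B[2][2] = -8.
tr(B) = -6 + 9 - 8 = -5.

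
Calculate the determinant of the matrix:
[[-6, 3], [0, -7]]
42

For a 2×2 matrix [[a, b], [c, d]], det = ad - bc
det = (-6)(-7) - (3)(0) = 42 - 0 = 42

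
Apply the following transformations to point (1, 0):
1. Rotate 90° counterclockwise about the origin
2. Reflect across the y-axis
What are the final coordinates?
(0, 1)

Step 1: Rotate 90° → (0, 1)
Step 2: Reflect across the y-axis → (0, 1)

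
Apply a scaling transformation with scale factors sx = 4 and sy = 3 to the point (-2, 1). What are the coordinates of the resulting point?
(-8, 3)

Scaling matrix:
[[4, 0], [0, 3]]
Result: (-2 × 4, 1 × 3) = (-8, 3)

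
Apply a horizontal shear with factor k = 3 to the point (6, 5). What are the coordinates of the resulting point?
(21, 5)

Shear matrix for horizontal shear with factor k = 3:
[[1, 3], [0, 1]]
Result: (6, 5) → (21, 5)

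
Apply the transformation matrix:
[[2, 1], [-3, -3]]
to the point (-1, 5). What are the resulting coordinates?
(3, -12)

Matrix multiplication:
[[2, 1], [-3, -3]] × [-1, 5]ᵀ
= [2×-1 + 1×5, -3×-1 + -3×5]ᵀ
= [3.0000, -12.0000]ᵀ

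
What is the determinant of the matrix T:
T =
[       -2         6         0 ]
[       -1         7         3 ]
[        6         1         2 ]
det(T) = 98

Expand along row 0 (cofactor expansion): det(T) = a*(e*i - f*h) - b*(d*i - f*g) + c*(d*h - e*g), where the 3×3 is [[a, b, c], [d, e, f], [g, h, i]].
Minor M_00 = (7)*(2) - (3)*(1) = 14 - 3 = 11.
Minor M_01 = (-1)*(2) - (3)*(6) = -2 - 18 = -20.
Minor M_02 = (-1)*(1) - (7)*(6) = -1 - 42 = -43.
det(T) = (-2)*(11) - (6)*(-20) + (0)*(-43) = -22 + 120 + 0 = 98.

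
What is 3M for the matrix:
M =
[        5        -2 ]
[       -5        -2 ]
3M =
[       15        -6 ]
[      -15        -6 ]

Scalar multiplication is elementwise: (3M)[i][j] = 3 * M[i][j].
  (3M)[0][0] = 3 * (5) = 15
  (3M)[0][1] = 3 * (-2) = -6
  (3M)[1][0] = 3 * (-5) = -15
  (3M)[1][1] = 3 * (-2) = -6
3M =
[       15        -6 ]
[      -15        -6 ]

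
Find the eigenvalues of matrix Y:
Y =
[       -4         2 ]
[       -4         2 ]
λ = -2, 0

Solve det(Y - λI) = 0. For a 2×2 matrix the characteristic equation is λ² - (trace)λ + det = 0.
trace(Y) = a + d = -4 + 2 = -2.
det(Y) = a*d - b*c = (-4)*(2) - (2)*(-4) = -8 + 8 = 0.
Characteristic equation: λ² - (-2)λ + (0) = 0.
Discriminant = (-2)² - 4*(0) = 4 - 0 = 4.
λ = (-2 ± √4) / 2 = (-2 ± 2) / 2 = -2, 0.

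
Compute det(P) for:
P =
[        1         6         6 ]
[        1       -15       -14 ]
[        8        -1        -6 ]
det(P) = 154

Expand along row 0 (cofactor expansion): det(P) = a*(e*i - f*h) - b*(d*i - f*g) + c*(d*h - e*g), where the 3×3 is [[a, b, c], [d, e, f], [g, h, i]].
Minor M_00 = (-15)*(-6) - (-14)*(-1) = 90 - 14 = 76.
Minor M_01 = (1)*(-6) - (-14)*(8) = -6 + 112 = 106.
Minor M_02 = (1)*(-1) - (-15)*(8) = -1 + 120 = 119.
det(P) = (1)*(76) - (6)*(106) + (6)*(119) = 76 - 636 + 714 = 154.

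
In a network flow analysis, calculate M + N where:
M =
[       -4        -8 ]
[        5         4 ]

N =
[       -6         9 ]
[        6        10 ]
M + N =
[      -10         1 ]
[       11        14 ]

Matrix addition is elementwise: (M+N)[i][j] = M[i][j] + N[i][j].
  (M+N)[0][0] = (-4) + (-6) = -10
  (M+N)[0][1] = (-8) + (9) = 1
  (M+N)[1][0] = (5) + (6) = 11
  (M+N)[1][1] = (4) + (10) = 14
M + N =
[      -10         1 ]
[       11        14 ]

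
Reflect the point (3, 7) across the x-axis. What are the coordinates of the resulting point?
(3, -7)

Reflection across x-axis: (3, 7) → (3, -7)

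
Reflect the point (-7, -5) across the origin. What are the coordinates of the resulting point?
(7, 5)

Reflection across origin: (-7, -5) → (7, 5)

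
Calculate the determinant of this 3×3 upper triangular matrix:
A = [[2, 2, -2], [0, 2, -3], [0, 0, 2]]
8

The determinant of a triangular matrix is the product of its diagonal entries (the off-diagonal entries above the diagonal do not affect it).
det(A) = (2) * (2) * (2) = 8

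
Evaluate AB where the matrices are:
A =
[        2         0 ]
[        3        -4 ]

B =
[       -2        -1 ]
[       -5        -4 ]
AB =
[       -4        -2 ]
[       14        13 ]

Matrix multiplication: (AB)[i][j] = sum over k of A[i][k] * B[k][j].
  (AB)[0][0] = (2)*(-2) + (0)*(-5) = -4
  (AB)[0][1] = (2)*(-1) + (0)*(-4) = -2
  (AB)[1][0] = (3)*(-2) + (-4)*(-5) = 14
  (AB)[1][1] = (3)*(-1) + (-4)*(-4) = 13
AB =
[       -4        -2 ]
[       14        13 ]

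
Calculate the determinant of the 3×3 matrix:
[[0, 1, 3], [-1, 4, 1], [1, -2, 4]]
-1

Expansion along first row:
det = 0·det([[4,1],[-2,4]]) - 1·det([[-1,1],[1,4]]) + 3·det([[-1,4],[1,-2]])
    = 0·(4·4 - 1·-2) - 1·(-1·4 - 1·1) + 3·(-1·-2 - 4·1)
    = 0·18 - 1·-5 + 3·-2
    = 0 + 5 + -6 = -1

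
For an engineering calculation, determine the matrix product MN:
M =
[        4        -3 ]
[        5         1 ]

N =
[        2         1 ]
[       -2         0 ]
MN =
[       14         4 ]
[        8         5 ]

Matrix multiplication: (MN)[i][j] = sum over k of M[i][k] * N[k][j].
  (MN)[0][0] = (4)*(2) + (-3)*(-2) = 14
  (MN)[0][1] = (4)*(1) + (-3)*(0) = 4
  (MN)[1][0] = (5)*(2) + (1)*(-2) = 8
  (MN)[1][1] = (5)*(1) + (1)*(0) = 5
MN =
[       14         4 ]
[        8         5 ]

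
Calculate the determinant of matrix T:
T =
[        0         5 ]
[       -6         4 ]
det(T) = 30

For a 2×2 matrix [[a, b], [c, d]], det = a*d - b*c.
det(T) = (0)*(4) - (5)*(-6) = 0 + 30 = 30.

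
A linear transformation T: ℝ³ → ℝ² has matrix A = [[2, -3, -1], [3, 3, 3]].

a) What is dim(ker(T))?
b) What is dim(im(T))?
dim(ker) = 1, dim(im) = 2

The two rows are not scalar multiples of one another (no single k satisfies row 2 = k × row 1), so they are linearly independent.
Thus rank(A) = 2.
dim(im(T)) = rank(A) = 2.
By the rank-nullity theorem applied to T: ℝ³ → ℝ², rank(A) + nullity(A) = 3 (the domain dimension), so dim(ker(T)) = 3 - 2 = 1.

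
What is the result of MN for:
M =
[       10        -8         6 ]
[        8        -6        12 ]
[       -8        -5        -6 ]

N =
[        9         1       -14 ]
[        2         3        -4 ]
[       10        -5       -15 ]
MN =
[      134       -44      -198 ]
[      180       -70      -268 ]
[     -142         7       222 ]

Matrix multiplication: (MN)[i][j] = sum over k of M[i][k] * N[k][j].
  (MN)[0][0] = (10)*(9) + (-8)*(2) + (6)*(10) = 134
  (MN)[0][1] = (10)*(1) + (-8)*(3) + (6)*(-5) = -44
  (MN)[0][2] = (10)*(-14) + (-8)*(-4) + (6)*(-15) = -198
  (MN)[1][0] = (8)*(9) + (-6)*(2) + (12)*(10) = 180
  (MN)[1][1] = (8)*(1) + (-6)*(3) + (12)*(-5) = -70
  (MN)[1][2] = (8)*(-14) + (-6)*(-4) + (12)*(-15) = -268
  (MN)[2][0] = (-8)*(9) + (-5)*(2) + (-6)*(10) = -142
  (MN)[2][1] = (-8)*(1) + (-5)*(3) + (-6)*(-5) = 7
  (MN)[2][2] = (-8)*(-14) + (-5)*(-4) + (-6)*(-15) = 222
MN =
[      134       -44      -198 ]
[      180       -70      -268 ]
[     -142         7       222 ]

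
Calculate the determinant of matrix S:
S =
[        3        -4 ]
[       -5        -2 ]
det(S) = -26

For a 2×2 matrix [[a, b], [c, d]], det = a*d - b*c.
det(S) = (3)*(-2) - (-4)*(-5) = -6 - 20 = -26.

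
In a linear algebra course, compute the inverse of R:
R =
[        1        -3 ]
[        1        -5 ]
det(R) = -2
R⁻¹ =
[      5/2      -3/2 ]
[      1/2      -1/2 ]

For a 2×2 matrix R = [[a, b], [c, d]] with det(R) ≠ 0, R⁻¹ = (1/det(R)) * [[d, -b], [-c, a]].
det(R) = (1)*(-5) - (-3)*(1) = -5 + 3 = -2.
R⁻¹ = (1/-2) * [[-5, 3], [-1, 1]].
Dividing each entry by -2 and reducing:
R⁻¹ =
[      5/2      -3/2 ]
[      1/2      -1/2 ]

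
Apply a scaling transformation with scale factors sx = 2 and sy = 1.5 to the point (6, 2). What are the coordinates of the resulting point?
(12, 3.0)

Scaling matrix:
[[2, 0], [0, 1.50]]
Result: (6 × 2, 2 × 1.5) = (12, 3.0)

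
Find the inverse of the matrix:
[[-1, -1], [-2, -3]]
[[-3, 1], [2, -1]]

For [[a,b],[c,d]], inverse = (1/det)·[[d,-b],[-c,a]]
det = -1·-3 - -1·-2 = 1
Inverse = (1/1)·[[-3, 1], [2, -1]]
        = [[-3, 1], [2, -1]]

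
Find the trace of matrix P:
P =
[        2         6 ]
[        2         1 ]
tr(P) = 2 + 1 = 3

The trace of a square matrix is the sum of its diagonal entries.
Diagonal entries of P: P[0][0] = 2, P[1][1] = 1.
tr(P) = 2 + 1 = 3.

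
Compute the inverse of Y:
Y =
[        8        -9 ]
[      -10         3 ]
det(Y) = -66
Y⁻¹ =
[    -1/22     -3/22 ]
[    -5/33     -4/33 ]

For a 2×2 matrix Y = [[a, b], [c, d]] with det(Y) ≠ 0, Y⁻¹ = (1/det(Y)) * [[d, -b], [-c, a]].
det(Y) = (8)*(3) - (-9)*(-10) = 24 - 90 = -66.
Y⁻¹ = (1/-66) * [[3, 9], [10, 8]].
Dividing each entry by -66 and reducing:
Y⁻¹ =
[    -1/22     -3/22 ]
[    -5/33     -4/33 ]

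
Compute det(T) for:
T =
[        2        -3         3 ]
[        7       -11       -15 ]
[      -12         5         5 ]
det(T) = -686

Expand along row 0 (cofactor expansion): det(T) = a*(e*i - f*h) - b*(d*i - f*g) + c*(d*h - e*g), where the 3×3 is [[a, b, c], [d, e, f], [g, h, i]].
Minor M_00 = (-11)*(5) - (-15)*(5) = -55 + 75 = 20.
Minor M_01 = (7)*(5) - (-15)*(-12) = 35 - 180 = -145.
Minor M_02 = (7)*(5) - (-11)*(-12) = 35 - 132 = -97.
det(T) = (2)*(20) - (-3)*(-145) + (3)*(-97) = 40 - 435 - 291 = -686.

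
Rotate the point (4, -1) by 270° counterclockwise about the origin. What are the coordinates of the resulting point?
(-1, -4)

Rotation matrix R(θ) = [[cos θ, -sin θ], [sin θ, cos θ]]; for θ = 270°:
R = [[0, 1], [-1, 0]]
Result: R × [4, -1]ᵀ = [0·4 + (1)·-1, -1·4 + (0)·-1]ᵀ = (-1, -4)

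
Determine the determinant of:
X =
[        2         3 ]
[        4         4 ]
det(X) = -4

For a 2×2 matrix [[a, b], [c, d]], det = a*d - b*c.
det(X) = (2)*(4) - (3)*(4) = 8 - 12 = -4.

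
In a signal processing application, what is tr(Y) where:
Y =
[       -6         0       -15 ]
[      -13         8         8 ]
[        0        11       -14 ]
tr(Y) = -6 + 8 - 14 = -12

The trace of a square matrix is the sum of its diagonal entries.
Diagonal entries of Y: Y[0][0] = -6, Y[1][1] = 8, Y[2][2] = -14.
tr(Y) = -6 + 8 - 14 = -12.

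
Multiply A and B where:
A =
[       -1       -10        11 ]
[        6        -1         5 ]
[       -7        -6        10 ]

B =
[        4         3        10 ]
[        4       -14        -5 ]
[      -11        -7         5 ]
AB =
[     -165        60        95 ]
[      -35        -3        90 ]
[     -162        -7        10 ]

Matrix multiplication: (AB)[i][j] = sum over k of A[i][k] * B[k][j].
  (AB)[0][0] = (-1)*(4) + (-10)*(4) + (11)*(-11) = -165
  (AB)[0][1] = (-1)*(3) + (-10)*(-14) + (11)*(-7) = 60
  (AB)[0][2] = (-1)*(10) + (-10)*(-5) + (11)*(5) = 95
  (AB)[1][0] = (6)*(4) + (-1)*(4) + (5)*(-11) = -35
  (AB)[1][1] = (6)*(3) + (-1)*(-14) + (5)*(-7) = -3
  (AB)[1][2] = (6)*(10) + (-1)*(-5) + (5)*(5) = 90
  (AB)[2][0] = (-7)*(4) + (-6)*(4) + (10)*(-11) = -162
  (AB)[2][1] = (-7)*(3) + (-6)*(-14) + (10)*(-7) = -7
  (AB)[2][2] = (-7)*(10) + (-6)*(-5) + (10)*(5) = 10
AB =
[     -165        60        95 ]
[      -35        -3        90 ]
[     -162        -7        10 ]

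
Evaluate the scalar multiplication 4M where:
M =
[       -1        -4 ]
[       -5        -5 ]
4M =
[       -4       -16 ]
[      -20       -20 ]

Scalar multiplication is elementwise: (4M)[i][j] = 4 * M[i][j].
  (4M)[0][0] = 4 * (-1) = -4
  (4M)[0][1] = 4 * (-4) = -16
  (4M)[1][0] = 4 * (-5) = -20
  (4M)[1][1] = 4 * (-5) = -20
4M =
[       -4       -16 ]
[      -20       -20 ]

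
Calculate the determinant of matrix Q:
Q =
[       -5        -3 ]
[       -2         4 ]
det(Q) = -26

For a 2×2 matrix [[a, b], [c, d]], det = a*d - b*c.
det(Q) = (-5)*(4) - (-3)*(-2) = -20 - 6 = -26.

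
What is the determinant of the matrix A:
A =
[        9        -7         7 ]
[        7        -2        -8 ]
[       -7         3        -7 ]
det(A) = -344

Expand along row 0 (cofactor expansion): det(A) = a*(e*i - f*h) - b*(d*i - f*g) + c*(d*h - e*g), where the 3×3 is [[a, b, c], [d, e, f], [g, h, i]].
Minor M_00 = (-2)*(-7) - (-8)*(3) = 14 + 24 = 38.
Minor M_01 = (7)*(-7) - (-8)*(-7) = -49 - 56 = -105.
Minor M_02 = (7)*(3) - (-2)*(-7) = 21 - 14 = 7.
det(A) = (9)*(38) - (-7)*(-105) + (7)*(7) = 342 - 735 + 49 = -344.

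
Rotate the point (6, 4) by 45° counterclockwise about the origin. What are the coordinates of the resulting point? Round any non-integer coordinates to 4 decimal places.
(1.4142, 7.0711)

Rotation matrix R(θ) = [[cos θ, -sin θ], [sin θ, cos θ]]; for θ = 45°:
R = [[√2/2, -√2/2], [√2/2, √2/2]]
Result: R × [6, 4]ᵀ = [√2/2·6 + (-√2/2)·4, √2/2·6 + (√2/2)·4]ᵀ = (1.4142, 7.0711)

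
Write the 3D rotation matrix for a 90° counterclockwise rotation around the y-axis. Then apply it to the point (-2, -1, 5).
R = [[0, 0, 1], [0, 1, 0], [-1, 0, 0]]; R·(-2, -1, 5) = (5, -1, 2)

Rotation matrix for 90° around y-axis:
cos(90°) = 0, sin(90°) = 1
R = [[0, 0, 1], [0, 1, 0], [-1, 0, 0]]
Apply to (-2, -1, 5): R·[-2, -1, 5]ᵀ = (5, -1, 2)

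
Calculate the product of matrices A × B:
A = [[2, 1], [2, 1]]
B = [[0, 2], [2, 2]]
[[2, 6], [2, 6]]

Matrix multiplication:
C[0][0] = 2×0 + 1×2 = 2
C[0][1] = 2×2 + 1×2 = 6
C[1][0] = 2×0 + 1×2 = 2
C[1][1] = 2×2 + 1×2 = 6
Result: [[2, 6], [2, 6]]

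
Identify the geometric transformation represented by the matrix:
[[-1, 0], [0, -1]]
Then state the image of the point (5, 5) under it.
rotation by 180° (or reflection through origin); image of (5, 5) is (-5, -5)

This matches the form [[cos θ, -sin θ], [sin θ, cos θ]] of a rotation matrix; reading off cos θ and sin θ gives the angle.
The matrix [[-1, 0], [0, -1]] represents: rotation by 180° (or reflection through origin).
Applying it to (5, 5): [-1·5 + 0·5, 0·5 + -1·5] = (-5, -5).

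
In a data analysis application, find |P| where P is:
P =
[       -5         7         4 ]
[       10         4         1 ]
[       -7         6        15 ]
det(P) = -1017

Expand along row 0 (cofactor expansion): det(P) = a*(e*i - f*h) - b*(d*i - f*g) + c*(d*h - e*g), where the 3×3 is [[a, b, c], [d, e, f], [g, h, i]].
Minor M_00 = (4)*(15) - (1)*(6) = 60 - 6 = 54.
Minor M_01 = (10)*(15) - (1)*(-7) = 150 + 7 = 157.
Minor M_02 = (10)*(6) - (4)*(-7) = 60 + 28 = 88.
det(P) = (-5)*(54) - (7)*(157) + (4)*(88) = -270 - 1099 + 352 = -1017.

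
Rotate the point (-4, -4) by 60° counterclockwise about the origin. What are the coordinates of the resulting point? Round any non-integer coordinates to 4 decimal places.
(1.4641, -5.4641)

Rotation matrix R(θ) = [[cos θ, -sin θ], [sin θ, cos θ]]; for θ = 60°:
R = [[1/2, -√3/2], [√3/2, 1/2]]
Result: R × [-4, -4]ᵀ = [1/2·-4 + (-√3/2)·-4, √3/2·-4 + (1/2)·-4]ᵀ = (1.4641, -5.4641)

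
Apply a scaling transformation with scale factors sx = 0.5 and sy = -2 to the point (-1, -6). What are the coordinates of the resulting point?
(-0.5, 12)

Scaling matrix:
[[0.50, 0], [0, -2]]
Result: (-1 × 0.5, -6 × -2) = (-0.5, 12)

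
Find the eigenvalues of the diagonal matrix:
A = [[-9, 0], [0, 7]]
λ₁ = -9, λ₂ = 7

The characteristic polynomial of A is det(A - λI) = (-9 - λ)(7 - λ) = 0.
The roots are λ = -9 and λ = 7, so the eigenvalues are the diagonal entries.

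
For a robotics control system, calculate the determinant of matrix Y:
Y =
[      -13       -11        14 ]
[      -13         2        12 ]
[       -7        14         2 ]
det(Y) = 418

Expand along row 0 (cofactor expansion): det(Y) = a*(e*i - f*h) - b*(d*i - f*g) + c*(d*h - e*g), where the 3×3 is [[a, b, c], [d, e, f], [g, h, i]].
Minor M_00 = (2)*(2) - (12)*(14) = 4 - 168 = -164.
Minor M_01 = (-13)*(2) - (12)*(-7) = -26 + 84 = 58.
Minor M_02 = (-13)*(14) - (2)*(-7) = -182 + 14 = -168.
det(Y) = (-13)*(-164) - (-11)*(58) + (14)*(-168) = 2132 + 638 - 2352 = 418.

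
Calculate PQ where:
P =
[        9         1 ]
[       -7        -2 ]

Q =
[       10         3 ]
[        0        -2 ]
PQ =
[       90        25 ]
[      -70       -17 ]

Matrix multiplication: (PQ)[i][j] = sum over k of P[i][k] * Q[k][j].
  (PQ)[0][0] = (9)*(10) + (1)*(0) = 90
  (PQ)[0][1] = (9)*(3) + (1)*(-2) = 25
  (PQ)[1][0] = (-7)*(10) + (-2)*(0) = -70
  (PQ)[1][1] = (-7)*(3) + (-2)*(-2) = -17
PQ =
[       90        25 ]
[      -70       -17 ]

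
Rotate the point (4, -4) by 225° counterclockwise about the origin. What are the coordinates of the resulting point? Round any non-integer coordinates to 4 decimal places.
(-5.6569, 0.0000)

Rotation matrix R(θ) = [[cos θ, -sin θ], [sin θ, cos θ]]; for θ = 225°:
R = [[-√2/2, √2/2], [-√2/2, -√2/2]]
Result: R × [4, -4]ᵀ = [-√2/2·4 + (√2/2)·-4, -√2/2·4 + (-√2/2)·-4]ᵀ = (-5.6569, 0.0000)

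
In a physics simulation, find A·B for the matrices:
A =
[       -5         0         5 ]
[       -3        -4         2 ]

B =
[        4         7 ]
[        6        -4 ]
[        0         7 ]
AB =
[      -20         0 ]
[      -36         9 ]

Matrix multiplication: (AB)[i][j] = sum over k of A[i][k] * B[k][j].
  (AB)[0][0] = (-5)*(4) + (0)*(6) + (5)*(0) = -20
  (AB)[0][1] = (-5)*(7) + (0)*(-4) + (5)*(7) = 0
  (AB)[1][0] = (-3)*(4) + (-4)*(6) + (2)*(0) = -36
  (AB)[1][1] = (-3)*(7) + (-4)*(-4) + (2)*(7) = 9
AB =
[      -20         0 ]
[      -36         9 ]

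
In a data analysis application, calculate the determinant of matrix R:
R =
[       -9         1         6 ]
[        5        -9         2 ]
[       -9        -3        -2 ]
det(R) = -800

Expand along row 0 (cofactor expansion): det(R) = a*(e*i - f*h) - b*(d*i - f*g) + c*(d*h - e*g), where the 3×3 is [[a, b, c], [d, e, f], [g, h, i]].
Minor M_00 = (-9)*(-2) - (2)*(-3) = 18 + 6 = 24.
Minor M_01 = (5)*(-2) - (2)*(-9) = -10 + 18 = 8.
Minor M_02 = (5)*(-3) - (-9)*(-9) = -15 - 81 = -96.
det(R) = (-9)*(24) - (1)*(8) + (6)*(-96) = -216 - 8 - 576 = -800.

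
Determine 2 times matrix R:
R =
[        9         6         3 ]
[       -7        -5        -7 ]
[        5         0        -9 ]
2R =
[       18        12         6 ]
[      -14       -10       -14 ]
[       10         0       -18 ]

Scalar multiplication is elementwise: (2R)[i][j] = 2 * R[i][j].
  (2R)[0][0] = 2 * (9) = 18
  (2R)[0][1] = 2 * (6) = 12
  (2R)[0][2] = 2 * (3) = 6
  (2R)[1][0] = 2 * (-7) = -14
  (2R)[1][1] = 2 * (-5) = -10
  (2R)[1][2] = 2 * (-7) = -14
  (2R)[2][0] = 2 * (5) = 10
  (2R)[2][1] = 2 * (0) = 0
  (2R)[2][2] = 2 * (-9) = -18
2R =
[       18        12         6 ]
[      -14       -10       -14 ]
[       10         0       -18 ]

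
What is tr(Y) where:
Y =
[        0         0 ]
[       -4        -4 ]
tr(Y) = 0 - 4 = -4

The trace of a square matrix is the sum of its diagonal entries.
Diagonal entries of Y: Y[0][0] = 0, Y[1][1] = -4.
tr(Y) = 0 - 4 = -4.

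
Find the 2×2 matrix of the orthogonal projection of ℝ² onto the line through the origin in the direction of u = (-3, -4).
[[9/25, 12/25], [12/25, 16/25]]

The orthogonal projection onto the line spanned by a nonzero vector u = (a, b) has matrix P = (u uᵀ) / (uᵀ u) = (1/(a² + b²)) · [[a², ab], [ab, b²]].
Here u = (-3, -4), so a² + b² = 9 + 16 = 25.
P = (1/25) · [[9, 12], [12, 16]] = [[9/25, 12/25], [12/25, 16/25]].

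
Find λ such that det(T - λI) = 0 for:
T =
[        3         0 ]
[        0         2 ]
λ = 2, 3

Solve det(T - λI) = 0. For a 2×2 matrix the characteristic equation is λ² - (trace)λ + det = 0.
trace(T) = a + d = 3 + 2 = 5.
det(T) = a*d - b*c = (3)*(2) - (0)*(0) = 6 - 0 = 6.
Characteristic equation: λ² - (5)λ + (6) = 0.
Discriminant = (5)² - 4*(6) = 25 - 24 = 1.
λ = (5 ± √1) / 2 = (5 ± 1) / 2 = 2, 3.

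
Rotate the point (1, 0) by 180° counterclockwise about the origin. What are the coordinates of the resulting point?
(-1, 0)

Rotation matrix R(θ) = [[cos θ, -sin θ], [sin θ, cos θ]]; for θ = 180°:
R = [[-1, 0], [0, -1]]
Result: R × [1, 0]ᵀ = [-1·1 + (0)·0, 0·1 + (-1)·0]ᵀ = (-1, 0)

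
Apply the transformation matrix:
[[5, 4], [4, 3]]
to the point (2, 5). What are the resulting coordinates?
(30, 23)

Matrix multiplication:
[[5, 4], [4, 3]] × [2, 5]ᵀ
= [5×2 + 4×5, 4×2 + 3×5]ᵀ
= [30.0000, 23.0000]ᵀ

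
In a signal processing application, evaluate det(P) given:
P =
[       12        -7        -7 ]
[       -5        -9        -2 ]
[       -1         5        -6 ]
det(P) = 1202

Expand along row 0 (cofactor expansion): det(P) = a*(e*i - f*h) - b*(d*i - f*g) + c*(d*h - e*g), where the 3×3 is [[a, b, c], [d, e, f], [g, h, i]].
Minor M_00 = (-9)*(-6) - (-2)*(5) = 54 + 10 = 64.
Minor M_01 = (-5)*(-6) - (-2)*(-1) = 30 - 2 = 28.
Minor M_02 = (-5)*(5) - (-9)*(-1) = -25 - 9 = -34.
det(P) = (12)*(64) - (-7)*(28) + (-7)*(-34) = 768 + 196 + 238 = 1202.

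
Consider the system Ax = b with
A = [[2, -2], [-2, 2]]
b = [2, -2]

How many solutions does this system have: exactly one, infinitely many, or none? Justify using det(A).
Infinitely many solutions

det(A) = (2)*(2) - (-2)*(-2) = 0, so A is singular (column 2 is -1 times column 1).
b = [2, -2] = 1 * column 1 of A, so b lies in the column space of A.
A singular matrix whose right-hand side is in its column space gives a 1-parameter family of solutions — infinitely many.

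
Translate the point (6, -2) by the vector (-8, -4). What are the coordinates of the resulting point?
(-2, -6)

Translation by (-8, -4):
x' = 6 + -8 = -2
y' = -2 + -4 = -6
Homogeneous matrix: [[1, 0, -8], [0, 1, -4], [0, 0, 1]]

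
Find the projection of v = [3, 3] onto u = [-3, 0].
[3, 0]

The projection of v onto u is proj_u(v) = ((v·u) / (u·u)) · u.
v·u = (3)*(-3) + (3)*(0) = -9.
u·u = (-3)*(-3) + (0)*(0) = 9.
coefficient = -9 / 9 = -1.
proj_u(v) = -1 · [-3, 0] = [3, 0].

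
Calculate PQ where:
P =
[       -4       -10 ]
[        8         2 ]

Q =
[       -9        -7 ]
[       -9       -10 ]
PQ =
[      126       128 ]
[      -90       -76 ]

Matrix multiplication: (PQ)[i][j] = sum over k of P[i][k] * Q[k][j].
  (PQ)[0][0] = (-4)*(-9) + (-10)*(-9) = 126
  (PQ)[0][1] = (-4)*(-7) + (-10)*(-10) = 128
  (PQ)[1][0] = (8)*(-9) + (2)*(-9) = -90
  (PQ)[1][1] = (8)*(-7) + (2)*(-10) = -76
PQ =
[      126       128 ]
[      -90       -76 ]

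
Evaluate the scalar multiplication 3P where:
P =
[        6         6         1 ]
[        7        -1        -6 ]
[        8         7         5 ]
3P =
[       18        18         3 ]
[       21        -3       -18 ]
[       24        21        15 ]

Scalar multiplication is elementwise: (3P)[i][j] = 3 * P[i][j].
  (3P)[0][0] = 3 * (6) = 18
  (3P)[0][1] = 3 * (6) = 18
  (3P)[0][2] = 3 * (1) = 3
  (3P)[1][0] = 3 * (7) = 21
  (3P)[1][1] = 3 * (-1) = -3
  (3P)[1][2] = 3 * (-6) = -18
  (3P)[2][0] = 3 * (8) = 24
  (3P)[2][1] = 3 * (7) = 21
  (3P)[2][2] = 3 * (5) = 15
3P =
[       18        18         3 ]
[       21        -3       -18 ]
[       24        21        15 ]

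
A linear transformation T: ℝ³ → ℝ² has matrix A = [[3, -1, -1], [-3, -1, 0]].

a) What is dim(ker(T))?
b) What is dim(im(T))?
dim(ker) = 1, dim(im) = 2

The two rows are not scalar multiples of one another (no single k satisfies row 2 = k × row 1), so they are linearly independent.
Thus rank(A) = 2.
dim(im(T)) = rank(A) = 2.
By the rank-nullity theorem applied to T: ℝ³ → ℝ², rank(A) + nullity(A) = 3 (the domain dimension), so dim(ker(T)) = 3 - 2 = 1.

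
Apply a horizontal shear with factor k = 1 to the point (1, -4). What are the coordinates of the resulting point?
(-3, -4)

Shear matrix for horizontal shear with factor k = 1:
[[1, 1], [0, 1]]
Result: (1, -4) → (-3, -4)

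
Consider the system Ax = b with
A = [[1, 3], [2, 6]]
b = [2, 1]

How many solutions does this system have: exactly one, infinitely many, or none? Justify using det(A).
No solution

det(A) = (1)*(6) - (3)*(2) = 0, so A is singular.
The column space of A is span(column 1) = span([1, 2]).
b = [2, 1] is not a scalar multiple of column 1, so b ∉ column space and the system is inconsistent — no solution.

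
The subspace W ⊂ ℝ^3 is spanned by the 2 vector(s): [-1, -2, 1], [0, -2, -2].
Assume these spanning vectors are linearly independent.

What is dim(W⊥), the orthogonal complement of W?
dim(W⊥) = 1

For any subspace W of ℝ^n, dim(W) + dim(W⊥) = n (the whole-space dimension).
Here the given 2 vectors are linearly independent, so dim(W) = 2.
Thus dim(W⊥) = n - dim(W) = 3 - 2 = 1.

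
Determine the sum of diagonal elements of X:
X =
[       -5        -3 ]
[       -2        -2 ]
tr(X) = -5 - 2 = -7

The trace of a square matrix is the sum of its diagonal entries.
Diagonal entries of X: X[0][0] = -5, X[1][1] = -2.
tr(X) = -5 - 2 = -7.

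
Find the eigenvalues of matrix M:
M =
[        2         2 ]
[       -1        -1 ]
λ = 0, 1

Solve det(M - λI) = 0. For a 2×2 matrix the characteristic equation is λ² - (trace)λ + det = 0.
trace(M) = a + d = 2 - 1 = 1.
det(M) = a*d - b*c = (2)*(-1) - (2)*(-1) = -2 + 2 = 0.
Characteristic equation: λ² - (1)λ + (0) = 0.
Discriminant = (1)² - 4*(0) = 1 - 0 = 1.
λ = (1 ± √1) / 2 = (1 ± 1) / 2 = 0, 1.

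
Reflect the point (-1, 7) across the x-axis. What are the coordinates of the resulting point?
(-1, -7)

Reflection across x-axis: (-1, 7) → (-1, -7)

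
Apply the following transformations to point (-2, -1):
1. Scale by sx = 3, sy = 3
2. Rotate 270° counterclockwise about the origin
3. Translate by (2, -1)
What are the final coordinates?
(-1, 5)

Step 1: Scale → (-6, -3)
Step 2: Rotate 270° → (-3, 6)
Step 3: Translate → (-1, 5)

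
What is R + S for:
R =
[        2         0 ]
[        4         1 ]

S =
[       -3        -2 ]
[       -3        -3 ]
R + S =
[       -1        -2 ]
[        1        -2 ]

Matrix addition is elementwise: (R+S)[i][j] = R[i][j] + S[i][j].
  (R+S)[0][0] = (2) + (-3) = -1
  (R+S)[0][1] = (0) + (-2) = -2
  (R+S)[1][0] = (4) + (-3) = 1
  (R+S)[1][1] = (1) + (-3) = -2
R + S =
[       -1        -2 ]
[        1        -2 ]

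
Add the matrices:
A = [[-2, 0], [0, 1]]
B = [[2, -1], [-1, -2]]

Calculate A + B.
[[0, -1], [-1, -1]]

Add corresponding elements:
(-2)+(2)=0
(0)+(-1)=-1
(0)+(-1)=-1
(1)+(-2)=-1
A + B = [[0, -1], [-1, -1]]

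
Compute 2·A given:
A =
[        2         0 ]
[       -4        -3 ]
2A =
[        4         0 ]
[       -8        -6 ]

Scalar multiplication is elementwise: (2A)[i][j] = 2 * A[i][j].
  (2A)[0][0] = 2 * (2) = 4
  (2A)[0][1] = 2 * (0) = 0
  (2A)[1][0] = 2 * (-4) = -8
  (2A)[1][1] = 2 * (-3) = -6
2A =
[        4         0 ]
[       -8        -6 ]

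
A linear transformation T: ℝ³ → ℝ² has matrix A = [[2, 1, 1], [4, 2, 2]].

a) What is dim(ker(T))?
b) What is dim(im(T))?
dim(ker) = 2, dim(im) = 1

Observe that row 2 = 2 × row 1 (so the rows are linearly dependent).
Thus rank(A) = 1 (only one linearly independent row).
dim(im(T)) = rank(A) = 1.
By the rank-nullity theorem applied to T: ℝ³ → ℝ², rank(A) + nullity(A) = 3 (the domain dimension), so dim(ker(T)) = 3 - 1 = 2.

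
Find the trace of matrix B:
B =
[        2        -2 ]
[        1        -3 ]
tr(B) = 2 - 3 = -1

The trace of a square matrix is the sum of its diagonal entries.
Diagonal entries of B: B[0][0] = 2, B[1][1] = -3.
tr(B) = 2 - 3 = -1.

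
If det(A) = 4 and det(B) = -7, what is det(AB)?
-28

Use the multiplicative property of determinants: det(AB) = det(A)*det(B).
det(AB) = (4)*(-7) = -28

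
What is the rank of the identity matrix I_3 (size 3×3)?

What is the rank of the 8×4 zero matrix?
rank(I_3) = 3, rank(0) = 0

The identity I_3 has 3 columns that are the standard basis vectors e_1, …, e_3. These are linearly independent, so all 3 columns are pivots and rank(I_3) = 3.
The 8×4 zero matrix has every entry zero, so every row is the zero row and there are no pivots; rank(0) = 0.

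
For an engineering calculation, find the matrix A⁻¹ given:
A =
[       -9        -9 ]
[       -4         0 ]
det(A) = -36
A⁻¹ =
[        0      -1/4 ]
[     -1/9       1/4 ]

For a 2×2 matrix A = [[a, b], [c, d]] with det(A) ≠ 0, A⁻¹ = (1/det(A)) * [[d, -b], [-c, a]].
det(A) = (-9)*(0) - (-9)*(-4) = 0 - 36 = -36.
A⁻¹ = (1/-36) * [[0, 9], [4, -9]].
Dividing each entry by -36 and reducing:
A⁻¹ =
[        0      -1/4 ]
[     -1/9       1/4 ]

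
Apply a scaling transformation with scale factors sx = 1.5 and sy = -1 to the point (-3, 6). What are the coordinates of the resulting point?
(-4.5, -6)

Scaling matrix:
[[1.50, 0], [0, -1]]
Result: (-3 × 1.5, 6 × -1) = (-4.5, -6)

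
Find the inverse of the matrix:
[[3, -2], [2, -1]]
[[-1, 2], [-2, 3]]

For [[a,b],[c,d]], inverse = (1/det)·[[d,-b],[-c,a]]
det = 3·-1 - -2·2 = 1
Inverse = (1/1)·[[-1, 2], [-2, 3]]
        = [[-1, 2], [-2, 3]]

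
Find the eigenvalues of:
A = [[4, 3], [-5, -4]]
λ = -1, 1

Solve det(A - λI) = 0. For a 2×2 matrix this is λ² - (trace)λ + det = 0.
trace(A) = 4 - 4 = 0.
det(A) = (4)*(-4) - (3)*(-5) = -16 + 15 = -1.
Characteristic equation: λ² - (0)λ + (-1) = 0.
Discriminant: (0)² - 4*(-1) = 0 + 4 = 4.
Roots: λ = (0 ± √4) / 2 = -1, 1.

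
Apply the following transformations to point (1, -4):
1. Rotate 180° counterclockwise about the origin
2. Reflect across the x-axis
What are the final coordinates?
(-1, -4)

Step 1: Rotate 180° → (-1, 4)
Step 2: Reflect across the x-axis → (-1, -4)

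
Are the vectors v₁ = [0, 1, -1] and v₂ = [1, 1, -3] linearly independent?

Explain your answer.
Yes, linearly independent

Two vectors are linearly dependent iff one is a scalar multiple of the other.
No single scalar k satisfies v₂ = k·v₁ (the ratios of corresponding entries disagree), so v₁ and v₂ are linearly independent.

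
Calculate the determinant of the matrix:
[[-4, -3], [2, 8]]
-26

For a 2×2 matrix [[a, b], [c, d]], det = ad - bc
det = (-4)(8) - (-3)(2) = -32 - -6 = -26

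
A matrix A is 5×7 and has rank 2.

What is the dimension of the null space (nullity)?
5

The rank-nullity theorem for an m×n matrix states:
rank(A) + nullity(A) = n (the number of columns).
Here n = 7 and rank(A) = 2, so nullity(A) = 7 - 2 = 5.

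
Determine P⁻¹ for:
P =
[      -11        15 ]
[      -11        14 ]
det(P) = 11
P⁻¹ =
[    14/11    -15/11 ]
[        1        -1 ]

For a 2×2 matrix P = [[a, b], [c, d]] with det(P) ≠ 0, P⁻¹ = (1/det(P)) * [[d, -b], [-c, a]].
det(P) = (-11)*(14) - (15)*(-11) = -154 + 165 = 11.
P⁻¹ = (1/11) * [[14, -15], [11, -11]].
Dividing each entry by 11 and reducing:
P⁻¹ =
[    14/11    -15/11 ]
[        1        -1 ]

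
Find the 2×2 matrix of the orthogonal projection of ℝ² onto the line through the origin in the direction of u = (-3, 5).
[[9/34, -15/34], [-15/34, 25/34]]

The orthogonal projection onto the line spanned by a nonzero vector u = (a, b) has matrix P = (u uᵀ) / (uᵀ u) = (1/(a² + b²)) · [[a², ab], [ab, b²]].
Here u = (-3, 5), so a² + b² = 9 + 25 = 34.
P = (1/34) · [[9, -15], [-15, 25]] = [[9/34, -15/34], [-15/34, 25/34]].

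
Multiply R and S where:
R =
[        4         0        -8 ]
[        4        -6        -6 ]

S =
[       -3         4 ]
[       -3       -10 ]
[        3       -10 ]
RS =
[      -36        96 ]
[      -12       136 ]

Matrix multiplication: (RS)[i][j] = sum over k of R[i][k] * S[k][j].
  (RS)[0][0] = (4)*(-3) + (0)*(-3) + (-8)*(3) = -36
  (RS)[0][1] = (4)*(4) + (0)*(-10) + (-8)*(-10) = 96
  (RS)[1][0] = (4)*(-3) + (-6)*(-3) + (-6)*(3) = -12
  (RS)[1][1] = (4)*(4) + (-6)*(-10) + (-6)*(-10) = 136
RS =
[      -36        96 ]
[      -12       136 ]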